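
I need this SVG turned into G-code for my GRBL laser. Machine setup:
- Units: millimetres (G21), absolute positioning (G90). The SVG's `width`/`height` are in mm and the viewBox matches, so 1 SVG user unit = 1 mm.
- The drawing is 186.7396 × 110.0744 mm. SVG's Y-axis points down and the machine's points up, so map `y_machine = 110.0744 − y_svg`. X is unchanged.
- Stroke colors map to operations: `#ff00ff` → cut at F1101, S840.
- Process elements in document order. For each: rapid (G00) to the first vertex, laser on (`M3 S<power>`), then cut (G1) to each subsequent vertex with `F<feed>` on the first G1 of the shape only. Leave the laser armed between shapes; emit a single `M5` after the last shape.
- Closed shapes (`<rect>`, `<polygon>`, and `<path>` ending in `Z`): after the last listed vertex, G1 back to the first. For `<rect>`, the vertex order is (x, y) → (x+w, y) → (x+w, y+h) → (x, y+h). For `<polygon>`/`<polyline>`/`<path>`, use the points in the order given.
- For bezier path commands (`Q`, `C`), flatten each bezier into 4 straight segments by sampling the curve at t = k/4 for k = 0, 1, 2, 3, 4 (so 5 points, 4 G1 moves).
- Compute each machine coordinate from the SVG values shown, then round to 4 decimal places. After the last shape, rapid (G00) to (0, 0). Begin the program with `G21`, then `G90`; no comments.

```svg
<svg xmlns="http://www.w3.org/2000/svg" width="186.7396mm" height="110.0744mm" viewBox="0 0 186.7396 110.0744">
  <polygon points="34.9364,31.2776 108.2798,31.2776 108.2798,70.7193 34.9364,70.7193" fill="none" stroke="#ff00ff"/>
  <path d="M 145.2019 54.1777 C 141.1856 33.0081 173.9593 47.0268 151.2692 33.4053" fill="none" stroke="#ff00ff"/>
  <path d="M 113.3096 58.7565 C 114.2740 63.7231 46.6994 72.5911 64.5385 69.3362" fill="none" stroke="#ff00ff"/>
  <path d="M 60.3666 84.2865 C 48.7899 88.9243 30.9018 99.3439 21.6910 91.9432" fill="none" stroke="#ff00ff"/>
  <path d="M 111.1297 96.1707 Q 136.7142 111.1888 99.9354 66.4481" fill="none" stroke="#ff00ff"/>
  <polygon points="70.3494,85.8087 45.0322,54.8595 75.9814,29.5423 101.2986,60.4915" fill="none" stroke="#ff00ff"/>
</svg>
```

G21
G90
G00 X34.9364 Y78.7968
M3 S840
G1 X108.2798 Y78.7968 F1101
G1 X108.2798 Y39.3551
G1 X34.9364 Y39.3551
G1 X34.9364 Y78.7968
G00 X145.2019 Y55.8967
M3 S840
G1 X147.6463 Y66.1578 F1101
G1 X155.2382 Y69.1134
G1 X159.3288 Y70.6538
G1 X151.2692 Y76.6691
G00 X113.3096 Y51.3179
M3 S840
G1 X103.5873 Y47.1118 F1101
G1 X82.5960 Y42.9450
G1 X64.7687 Y40.3197
G1 X64.5385 Y40.7382
G00 X60.3666 Y25.7879
M3 S840
G1 X50.7349 Y21.5942 F1101
G1 X40.1416 Y17.4451
G1 X29.9919 Y15.5532
G1 X21.6910 Y18.1312
G00 X111.1297 Y13.9037
M3 S840
G1 X120.0242 Y10.1296 F1101
G1 X121.1234 Y13.8253
G1 X114.4271 Y24.9909
G1 X99.9354 Y43.6263
G00 X70.3494 Y24.2657
M3 S840
G1 X45.0322 Y55.2149 F1101
G1 X75.9814 Y80.5321
G1 X101.2986 Y49.5829
G1 X70.3494 Y24.2657
M5
G00 X0.0000 Y0.0000

1 u = 1 mm; y_m = 110.0744 − y.

[1] `<polygon>` rectangle, #ff00ff→cut S840 F1101: (34.9364,78.7968) → (108.2798,78.7968) → (108.2798,39.3551) → (34.9364,39.3551) → (34.9364,78.7968) (closed)

[2] `<path>` cubic bezier, #ff00ff→cut S840 F1101: (145.2019,55.8967) → (147.6463,66.1578) → (155.2382,69.1134) → (159.3288,70.6538) → (151.2692,76.6691)

[3] `<path>` cubic bezier, #ff00ff→cut S840 F1101: (113.3096,51.3179) → (103.5873,47.1118) → (82.5960,42.9450) → (64.7687,40.3197) → (64.5385,40.7382)

[4] `<path>` cubic bezier, #ff00ff→cut S840 F1101: (60.3666,25.7879) → (50.7349,21.5942) → (40.1416,17.4451) → (29.9919,15.5532) → (21.6910,18.1312)

[5] `<path>` quadratic bezier, #ff00ff→cut S840 F1101: (111.1297,13.9037) → (120.0242,10.1296) → (121.1234,13.8253) → (114.4271,24.9909) → (99.9354,43.6263)

[6] `<polygon>` regular polygon, #ff00ff→cut S840 F1101: (70.3494,24.2657) → (45.0322,55.2149) → (75.9814,80.5321) → (101.2986,49.5829) → (70.3494,24.2657) (closed)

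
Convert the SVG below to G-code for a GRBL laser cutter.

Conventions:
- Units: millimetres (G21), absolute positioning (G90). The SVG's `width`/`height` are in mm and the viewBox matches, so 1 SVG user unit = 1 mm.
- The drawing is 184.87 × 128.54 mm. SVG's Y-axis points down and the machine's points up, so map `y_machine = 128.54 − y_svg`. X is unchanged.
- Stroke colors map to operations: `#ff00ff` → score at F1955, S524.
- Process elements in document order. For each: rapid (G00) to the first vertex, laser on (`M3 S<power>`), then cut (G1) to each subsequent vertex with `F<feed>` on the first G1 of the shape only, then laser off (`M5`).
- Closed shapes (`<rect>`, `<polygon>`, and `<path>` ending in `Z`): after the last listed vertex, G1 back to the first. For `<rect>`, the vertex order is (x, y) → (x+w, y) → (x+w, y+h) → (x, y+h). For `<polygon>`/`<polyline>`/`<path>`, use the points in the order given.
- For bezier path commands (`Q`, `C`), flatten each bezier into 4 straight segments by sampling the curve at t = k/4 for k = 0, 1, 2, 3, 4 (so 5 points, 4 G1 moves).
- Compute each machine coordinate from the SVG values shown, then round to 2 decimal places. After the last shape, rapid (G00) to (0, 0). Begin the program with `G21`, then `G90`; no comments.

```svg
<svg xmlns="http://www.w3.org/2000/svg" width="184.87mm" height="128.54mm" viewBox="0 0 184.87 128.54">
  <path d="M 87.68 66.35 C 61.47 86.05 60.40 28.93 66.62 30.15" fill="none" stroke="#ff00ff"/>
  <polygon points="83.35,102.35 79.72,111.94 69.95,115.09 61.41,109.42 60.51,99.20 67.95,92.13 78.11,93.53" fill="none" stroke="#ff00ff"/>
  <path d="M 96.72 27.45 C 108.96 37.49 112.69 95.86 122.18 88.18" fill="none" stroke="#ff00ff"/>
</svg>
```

Since the viewBox matches the mm dimensions, user units are millimetres directly. The only transform is the Y-flip y_m = 128.54 − y_svg.

Shape 1 is a cubic bezier drawn with `<path>`. Its stroke #ff00ff means score at S524, F1955. After flipping Y the toolpath is (87.68,62.19) → (72.46,59.71) → (64.99,73.36) → (63.60,90.48) → (66.62,98.39).

Shape 2 is a regular polygon drawn with `<polygon>`. Its stroke #ff00ff means score at S524, F1955. After flipping Y the toolpath is (83.35,26.19) → (79.72,16.60) → (69.95,13.45) → (61.41,19.12) → (60.51,29.34) → (67.95,36.41) → (78.11,35.01) → (83.35,26.19), returning to the start.

Shape 3 is a cubic bezier drawn with `<path>`. Its stroke #ff00ff means score at S524, F1955. After flipping Y the toolpath is (96.72,101.09) → (104.53,86.29) → (110.48,64.08) → (115.92,45.20) → (122.18,40.36).

G21
G90
G00 X87.68 Y62.19
M3 S524
G1 X72.46 Y59.71 F1955
G1 X64.99 Y73.36
G1 X63.60 Y90.48
G1 X66.62 Y98.39
M5
G00 X83.35 Y26.19
M3 S524
G1 X79.72 Y16.60 F1955
G1 X69.95 Y13.45
G1 X61.41 Y19.12
G1 X60.51 Y29.34
G1 X67.95 Y36.41
G1 X78.11 Y35.01
G1 X83.35 Y26.19
M5
G00 X96.72 Y101.09
M3 S524
G1 X104.53 Y86.29 F1955
G1 X110.48 Y64.08
G1 X115.92 Y45.20
G1 X122.18 Y40.36
M5
G00 X0.00 Y0.00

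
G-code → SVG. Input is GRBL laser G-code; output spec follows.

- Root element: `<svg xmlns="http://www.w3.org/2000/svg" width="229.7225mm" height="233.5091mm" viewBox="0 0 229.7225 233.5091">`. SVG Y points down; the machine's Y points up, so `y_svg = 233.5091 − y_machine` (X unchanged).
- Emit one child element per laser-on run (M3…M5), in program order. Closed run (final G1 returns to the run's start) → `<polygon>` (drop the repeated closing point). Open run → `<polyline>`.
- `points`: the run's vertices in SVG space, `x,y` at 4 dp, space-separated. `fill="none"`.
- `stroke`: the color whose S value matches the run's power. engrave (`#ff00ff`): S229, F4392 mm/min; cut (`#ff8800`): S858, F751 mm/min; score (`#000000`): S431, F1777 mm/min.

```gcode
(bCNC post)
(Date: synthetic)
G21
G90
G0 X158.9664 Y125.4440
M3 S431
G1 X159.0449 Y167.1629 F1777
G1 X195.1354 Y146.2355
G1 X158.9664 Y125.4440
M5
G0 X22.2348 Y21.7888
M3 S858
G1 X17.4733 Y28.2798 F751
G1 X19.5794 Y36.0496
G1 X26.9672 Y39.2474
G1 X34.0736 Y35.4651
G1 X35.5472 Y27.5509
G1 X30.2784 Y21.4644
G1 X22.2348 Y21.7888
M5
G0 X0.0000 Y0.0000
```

Each laser-on run becomes one SVG element. Flip Y back into SVG space with y_svg = 233.5091 − y_machine.

Run 1: the run's S431 means `#000000` (score). The run returns to its start, so emit a `<polygon>` with points (Y-flipped): 158.9664,108.0651 159.0449,66.3462 195.1354,87.2736.

Run 2: power S858 maps to stroke `#ff8800` (cut). The run returns to its start, so emit a `<polygon>` with points (Y-flipped): 22.2348,211.7203 17.4733,205.2293 19.5794,197.4595 26.9672,194.2617 34.0736,198.0440 35.5472,205.9582 30.2784,212.0447.

<svg xmlns="http://www.w3.org/2000/svg" width="229.7225mm" height="233.5091mm" viewBox="0 0 229.7225 233.5091">
  <polygon points="158.9664,108.0651 159.0449,66.3462 195.1354,87.2736" fill="none" stroke="#000000"/>
  <polygon points="22.2348,211.7203 17.4733,205.2293 19.5794,197.4595 26.9672,194.2617 34.0736,198.0440 35.5472,205.9582 30.2784,212.0447" fill="none" stroke="#ff8800"/>
</svg>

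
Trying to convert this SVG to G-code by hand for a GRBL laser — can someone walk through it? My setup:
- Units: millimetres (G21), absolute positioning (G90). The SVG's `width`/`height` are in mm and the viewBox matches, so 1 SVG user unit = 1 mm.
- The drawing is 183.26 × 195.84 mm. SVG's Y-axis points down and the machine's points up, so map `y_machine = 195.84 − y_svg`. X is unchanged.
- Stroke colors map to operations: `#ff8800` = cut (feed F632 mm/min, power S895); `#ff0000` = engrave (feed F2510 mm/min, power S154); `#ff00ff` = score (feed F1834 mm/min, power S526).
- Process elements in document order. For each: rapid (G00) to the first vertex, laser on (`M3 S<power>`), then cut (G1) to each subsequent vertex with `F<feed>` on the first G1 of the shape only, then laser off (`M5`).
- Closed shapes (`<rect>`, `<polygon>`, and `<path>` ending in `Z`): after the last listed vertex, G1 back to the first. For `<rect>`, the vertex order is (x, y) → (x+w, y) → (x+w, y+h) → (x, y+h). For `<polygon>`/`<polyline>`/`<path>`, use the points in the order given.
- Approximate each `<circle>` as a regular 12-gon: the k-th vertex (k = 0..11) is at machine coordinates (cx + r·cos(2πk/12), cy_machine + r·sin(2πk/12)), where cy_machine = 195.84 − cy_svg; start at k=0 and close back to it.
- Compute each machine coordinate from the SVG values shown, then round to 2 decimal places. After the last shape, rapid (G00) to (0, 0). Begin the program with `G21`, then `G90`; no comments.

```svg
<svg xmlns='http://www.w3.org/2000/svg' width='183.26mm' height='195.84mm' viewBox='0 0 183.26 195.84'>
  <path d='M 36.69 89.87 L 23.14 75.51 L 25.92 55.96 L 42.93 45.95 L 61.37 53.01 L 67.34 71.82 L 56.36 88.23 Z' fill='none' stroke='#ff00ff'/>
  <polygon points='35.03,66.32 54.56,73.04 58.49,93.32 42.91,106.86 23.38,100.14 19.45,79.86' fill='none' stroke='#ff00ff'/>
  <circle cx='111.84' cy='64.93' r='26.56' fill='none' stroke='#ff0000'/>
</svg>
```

1 u = 1 mm; y_m = 195.84 − y.

[1] `<path>` regular polygon, #ff00ff→score S526 F1834: (36.69,105.97) → (23.14,120.33) → (25.92,139.88) → (42.93,149.89) → (61.37,142.83) → (67.34,124.02) → (56.36,107.61) → (36.69,105.97) (closed)

[2] `<polygon>` regular polygon, #ff00ff→score S526 F1834: (35.03,129.52) → (54.56,122.80) → (58.49,102.52) → (42.91,88.98) → (23.38,95.70) → (19.45,115.98) → (35.03,129.52) (closed)

[3] `<circle>` circle, #ff0000→engrave S154 F2510: (138.40,130.91) → (134.84,144.19) → (125.12,153.91) → (111.84,157.47) → (98.56,153.91) → (88.84,144.19) → (85.28,130.91) → (88.84,117.63) → (98.56,107.91) → (111.84,104.35) → (125.12,107.91) → (134.84,117.63) → (138.40,130.91) (closed)

G21
G90
G00 X36.69 Y105.97
M3 S526
G1 X23.14 Y120.33 F1834
G1 X25.92 Y139.88
G1 X42.93 Y149.89
G1 X61.37 Y142.83
G1 X67.34 Y124.02
G1 X56.36 Y107.61
G1 X36.69 Y105.97
M5
G00 X35.03 Y129.52
M3 S526
G1 X54.56 Y122.80 F1834
G1 X58.49 Y102.52
G1 X42.91 Y88.98
G1 X23.38 Y95.70
G1 X19.45 Y115.98
G1 X35.03 Y129.52
M5
G00 X138.40 Y130.91
M3 S154
G1 X134.84 Y144.19 F2510
G1 X125.12 Y153.91
G1 X111.84 Y157.47
G1 X98.56 Y153.91
G1 X88.84 Y144.19
G1 X85.28 Y130.91
G1 X88.84 Y117.63
G1 X98.56 Y107.91
G1 X111.84 Y104.35
G1 X125.12 Y107.91
G1 X134.84 Y117.63
G1 X138.40 Y130.91
M5
G00 X0.00 Y0.00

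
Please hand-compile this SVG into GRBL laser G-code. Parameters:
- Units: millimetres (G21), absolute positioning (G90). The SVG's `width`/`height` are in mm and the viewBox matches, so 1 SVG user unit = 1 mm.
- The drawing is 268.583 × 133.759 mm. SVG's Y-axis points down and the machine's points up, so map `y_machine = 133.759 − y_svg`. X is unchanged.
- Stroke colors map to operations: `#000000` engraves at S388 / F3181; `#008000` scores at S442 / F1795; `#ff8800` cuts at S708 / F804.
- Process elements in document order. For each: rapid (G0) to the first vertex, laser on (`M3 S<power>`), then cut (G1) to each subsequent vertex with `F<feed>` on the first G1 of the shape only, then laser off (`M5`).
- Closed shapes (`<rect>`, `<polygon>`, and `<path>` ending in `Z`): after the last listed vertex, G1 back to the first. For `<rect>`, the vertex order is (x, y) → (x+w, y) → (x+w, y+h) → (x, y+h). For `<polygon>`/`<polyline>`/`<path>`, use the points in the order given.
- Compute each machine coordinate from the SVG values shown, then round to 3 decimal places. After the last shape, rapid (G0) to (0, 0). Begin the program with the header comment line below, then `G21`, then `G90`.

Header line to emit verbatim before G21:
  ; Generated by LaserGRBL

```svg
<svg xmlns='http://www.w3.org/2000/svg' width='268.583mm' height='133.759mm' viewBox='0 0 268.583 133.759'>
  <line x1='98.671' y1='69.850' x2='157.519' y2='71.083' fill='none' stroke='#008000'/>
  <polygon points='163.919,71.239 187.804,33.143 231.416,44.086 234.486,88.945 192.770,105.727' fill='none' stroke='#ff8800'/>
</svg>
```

; Generated by LaserGRBL
G21
G90
G0 X98.671 Y63.909
M3 S442
G1 X157.519 Y62.676 F1795
M5
G0 X163.919 Y62.520
M3 S708
G1 X187.804 Y100.616 F804
G1 X231.416 Y89.673
G1 X234.486 Y44.814
G1 X192.770 Y28.032
G1 X163.919 Y62.520
M5
G0 X0.000 Y0.000

Since the viewBox matches the mm dimensions, user units are millimetres directly. The only transform is the Y-flip y_m = 133.759 − y_svg.

Shape 1 is a line segment drawn with `<line>`. Its stroke #008000 means score at S442, F1795. After flipping Y the toolpath is (98.671,63.909) → (157.519,62.676).

Shape 2 is a regular polygon drawn with `<polygon>`. Its stroke #ff8800 means cut at S708, F804. After flipping Y the toolpath is (163.919,62.520) → (187.804,100.616) → (231.416,89.673) → (234.486,44.814) → (192.770,28.032) → (163.919,62.520), returning to the start.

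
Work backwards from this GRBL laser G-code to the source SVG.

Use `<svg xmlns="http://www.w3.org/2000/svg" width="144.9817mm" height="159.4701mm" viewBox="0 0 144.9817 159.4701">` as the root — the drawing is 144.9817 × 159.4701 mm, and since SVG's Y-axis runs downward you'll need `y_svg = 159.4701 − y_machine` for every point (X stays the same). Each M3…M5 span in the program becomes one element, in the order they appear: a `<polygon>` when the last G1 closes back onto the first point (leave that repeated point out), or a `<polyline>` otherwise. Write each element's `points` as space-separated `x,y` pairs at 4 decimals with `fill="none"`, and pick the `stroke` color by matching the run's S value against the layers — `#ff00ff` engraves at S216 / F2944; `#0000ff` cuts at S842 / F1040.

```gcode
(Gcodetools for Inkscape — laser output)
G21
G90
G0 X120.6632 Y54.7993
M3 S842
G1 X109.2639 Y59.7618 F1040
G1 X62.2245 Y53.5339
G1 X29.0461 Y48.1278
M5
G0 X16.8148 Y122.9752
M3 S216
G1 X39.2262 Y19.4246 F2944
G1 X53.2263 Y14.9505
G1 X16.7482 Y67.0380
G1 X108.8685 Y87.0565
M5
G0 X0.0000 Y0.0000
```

<svg xmlns="http://www.w3.org/2000/svg" width="144.9817mm" height="159.4701mm" viewBox="0 0 144.9817 159.4701">
  <polyline points="120.6632,104.6708 109.2639,99.7083 62.2245,105.9362 29.0461,111.3423" fill="none" stroke="#0000ff"/>
  <polyline points="16.8148,36.4949 39.2262,140.0455 53.2263,144.5196 16.7482,92.4321 108.8685,72.4136" fill="none" stroke="#ff00ff"/>
</svg>

Each laser-on run becomes one SVG element. Flip Y back into SVG space with y_svg = 159.4701 − y_machine.

Run 1: S842 ⇒ cut layer `#0000ff`. The run is open, so emit a `<polyline>` with points (Y-flipped): 120.6632,104.6708 109.2639,99.7083 62.2245,105.9362 29.0461,111.3423.

Run 2: the run's S216 means `#ff00ff` (engrave). The run is open, so emit a `<polyline>` with points (Y-flipped): 16.8148,36.4949 39.2262,140.0455 53.2263,144.5196 16.7482,92.4321 108.8685,72.4136.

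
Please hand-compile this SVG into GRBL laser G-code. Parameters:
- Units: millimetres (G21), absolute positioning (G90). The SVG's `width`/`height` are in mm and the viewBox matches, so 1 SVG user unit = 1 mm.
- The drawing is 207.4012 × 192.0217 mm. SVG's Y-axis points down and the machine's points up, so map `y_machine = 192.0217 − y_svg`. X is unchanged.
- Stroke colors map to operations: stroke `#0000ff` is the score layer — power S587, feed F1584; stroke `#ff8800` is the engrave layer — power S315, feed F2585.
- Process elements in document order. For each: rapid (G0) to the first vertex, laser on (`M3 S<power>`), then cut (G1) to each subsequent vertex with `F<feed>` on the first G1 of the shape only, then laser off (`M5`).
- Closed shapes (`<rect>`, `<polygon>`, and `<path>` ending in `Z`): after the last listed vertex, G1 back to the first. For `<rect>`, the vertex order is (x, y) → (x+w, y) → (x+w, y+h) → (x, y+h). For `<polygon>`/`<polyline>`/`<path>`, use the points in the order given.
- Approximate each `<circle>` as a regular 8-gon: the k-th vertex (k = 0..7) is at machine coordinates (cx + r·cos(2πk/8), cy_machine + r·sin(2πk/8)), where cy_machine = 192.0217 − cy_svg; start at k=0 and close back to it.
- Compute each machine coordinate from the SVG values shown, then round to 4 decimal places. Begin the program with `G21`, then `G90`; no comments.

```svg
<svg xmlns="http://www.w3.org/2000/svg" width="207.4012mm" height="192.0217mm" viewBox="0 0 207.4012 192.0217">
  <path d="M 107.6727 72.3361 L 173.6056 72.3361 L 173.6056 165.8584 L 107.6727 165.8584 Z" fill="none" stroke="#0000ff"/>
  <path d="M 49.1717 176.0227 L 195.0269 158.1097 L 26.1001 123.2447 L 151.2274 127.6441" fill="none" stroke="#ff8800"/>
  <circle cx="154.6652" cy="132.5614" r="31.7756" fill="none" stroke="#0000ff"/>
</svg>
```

viewBox `0 0 207.4012 192.0217` with mm width/height → 1 unit = 1 mm. Flip: y_m = 192.0217 − y_svg.

**Shape 1** — `<path>` rectangle, stroke `#0000ff` → score (S587, F1584). Machine vertices: (107.6727,119.6856) → (173.6056,119.6856) → (173.6056,26.1633) → (107.6727,26.1633) → (107.6727,119.6856). Closed: final G1 returns to the first vertex.

**Shape 2** — `<path>` open polyline, stroke `#ff8800` → engrave (S315, F2585). Machine vertices: (49.1717,15.9990) → (195.0269,33.9120) → (26.1001,68.7770) → (151.2274,64.3776). Open path.

**Shape 3** — `<circle>` circle, stroke `#0000ff` → score (S587, F1584). Machine vertices: (186.4408,59.4603) → (177.1339,81.9290) → (154.6652,91.2359) → (132.1965,81.9290) → (122.8896,59.4603) → (132.1965,36.9916) → (154.6652,27.6847) → (177.1339,36.9916) → (186.4408,59.4603). Closed: final G1 returns to the first vertex.

G21
G90
G0 X107.6727 Y119.6856
M3 S587
G1 X173.6056 Y119.6856 F1584
G1 X173.6056 Y26.1633
G1 X107.6727 Y26.1633
G1 X107.6727 Y119.6856
M5
G0 X49.1717 Y15.9990
M3 S315
G1 X195.0269 Y33.9120 F2585
G1 X26.1001 Y68.7770
G1 X151.2274 Y64.3776
M5
G0 X186.4408 Y59.4603
M3 S587
G1 X177.1339 Y81.9290 F1584
G1 X154.6652 Y91.2359
G1 X132.1965 Y81.9290
G1 X122.8896 Y59.4603
G1 X132.1965 Y36.9916
G1 X154.6652 Y27.6847
G1 X177.1339 Y36.9916
G1 X186.4408 Y59.4603
M5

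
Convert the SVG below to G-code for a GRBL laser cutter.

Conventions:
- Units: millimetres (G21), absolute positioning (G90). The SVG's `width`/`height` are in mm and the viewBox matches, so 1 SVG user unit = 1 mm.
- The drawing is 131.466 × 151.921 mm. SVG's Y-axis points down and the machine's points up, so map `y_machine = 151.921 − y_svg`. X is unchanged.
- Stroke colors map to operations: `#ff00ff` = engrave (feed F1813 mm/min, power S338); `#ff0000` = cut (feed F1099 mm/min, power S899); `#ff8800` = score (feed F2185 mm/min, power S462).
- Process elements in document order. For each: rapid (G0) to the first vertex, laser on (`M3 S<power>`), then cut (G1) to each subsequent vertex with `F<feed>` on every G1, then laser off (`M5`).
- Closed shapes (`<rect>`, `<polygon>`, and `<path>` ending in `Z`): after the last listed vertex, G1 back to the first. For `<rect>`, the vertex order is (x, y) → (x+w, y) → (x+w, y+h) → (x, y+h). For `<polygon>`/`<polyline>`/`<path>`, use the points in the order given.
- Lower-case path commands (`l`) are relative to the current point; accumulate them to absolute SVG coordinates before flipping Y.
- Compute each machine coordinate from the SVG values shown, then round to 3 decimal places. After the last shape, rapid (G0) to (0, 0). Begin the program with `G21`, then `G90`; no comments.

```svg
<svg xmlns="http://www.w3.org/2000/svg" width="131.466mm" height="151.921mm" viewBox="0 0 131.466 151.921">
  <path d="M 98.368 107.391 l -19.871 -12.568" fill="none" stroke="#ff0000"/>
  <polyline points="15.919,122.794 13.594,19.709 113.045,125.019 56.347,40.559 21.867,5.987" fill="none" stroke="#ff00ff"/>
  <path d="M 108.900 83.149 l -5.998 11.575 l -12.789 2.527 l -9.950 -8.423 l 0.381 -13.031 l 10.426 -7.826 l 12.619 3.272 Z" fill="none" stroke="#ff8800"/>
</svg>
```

Since the viewBox matches the mm dimensions, user units are millimetres directly. The only transform is the Y-flip y_m = 151.921 − y_svg.

Shape 1 is a line segment drawn with `<path>`. Its stroke #ff0000 means cut at S899, F1099. After flipping Y the toolpath is (98.368,44.530) → (78.497,57.098).

Shape 2 is a open polyline drawn with `<polyline>`. Its stroke #ff00ff means engrave at S338, F1813. After flipping Y the toolpath is (15.919,29.127) → (13.594,132.212) → (113.045,26.902) → (56.347,111.362) → (21.867,145.934).

Shape 3 is a regular polygon drawn with `<path>`. Its stroke #ff8800 means score at S462, F2185. After flipping Y the toolpath is (108.900,68.772) → (102.902,57.197) → (90.113,54.670) → (80.163,63.093) → (80.544,76.124) → (90.970,83.950) → (103.589,80.678) → (108.900,68.772), returning to the start.

G21
G90
G0 X98.368 Y44.530
M3 S899
G1 X78.497 Y57.098 F1099
M5
G0 X15.919 Y29.127
M3 S338
G1 X13.594 Y132.212 F1813
G1 X113.045 Y26.902 F1813
G1 X56.347 Y111.362 F1813
G1 X21.867 Y145.934 F1813
M5
G0 X108.900 Y68.772
M3 S462
G1 X102.902 Y57.197 F2185
G1 X90.113 Y54.670 F2185
G1 X80.163 Y63.093 F2185
G1 X80.544 Y76.124 F2185
G1 X90.970 Y83.950 F2185
G1 X103.589 Y80.678 F2185
G1 X108.900 Y68.772 F2185
M5
G0 X0.000 Y0.000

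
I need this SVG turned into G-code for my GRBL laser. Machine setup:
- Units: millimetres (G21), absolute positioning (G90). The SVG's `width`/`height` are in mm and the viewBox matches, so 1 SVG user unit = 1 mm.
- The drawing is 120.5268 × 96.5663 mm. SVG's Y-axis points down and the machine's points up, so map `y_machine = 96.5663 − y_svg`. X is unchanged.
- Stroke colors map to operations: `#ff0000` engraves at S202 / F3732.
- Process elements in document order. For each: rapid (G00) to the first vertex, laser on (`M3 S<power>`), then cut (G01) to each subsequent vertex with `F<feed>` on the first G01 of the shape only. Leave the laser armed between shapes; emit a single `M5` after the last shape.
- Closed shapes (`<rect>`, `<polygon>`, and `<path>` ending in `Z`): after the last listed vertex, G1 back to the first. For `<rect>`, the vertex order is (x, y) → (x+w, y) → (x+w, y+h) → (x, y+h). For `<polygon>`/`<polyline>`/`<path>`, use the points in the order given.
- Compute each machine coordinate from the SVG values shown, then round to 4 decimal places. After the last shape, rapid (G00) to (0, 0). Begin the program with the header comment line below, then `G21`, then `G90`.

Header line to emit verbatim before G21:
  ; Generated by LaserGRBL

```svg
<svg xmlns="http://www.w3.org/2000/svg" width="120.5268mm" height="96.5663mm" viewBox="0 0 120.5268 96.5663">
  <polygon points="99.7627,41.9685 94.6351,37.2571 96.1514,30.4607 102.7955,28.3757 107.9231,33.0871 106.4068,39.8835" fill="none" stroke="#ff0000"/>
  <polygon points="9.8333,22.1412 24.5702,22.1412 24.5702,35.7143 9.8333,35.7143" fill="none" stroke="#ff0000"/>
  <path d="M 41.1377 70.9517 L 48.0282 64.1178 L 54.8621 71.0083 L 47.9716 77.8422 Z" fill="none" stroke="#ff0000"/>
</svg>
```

1 u = 1 mm; y_m = 96.5663 − y.

[1] `<polygon>` regular polygon, #ff0000→engrave S202 F3732: (99.7627,54.5978) → (94.6351,59.3092) → (96.1514,66.1056) → (102.7955,68.1906) → (107.9231,63.4792) → (106.4068,56.6828) → (99.7627,54.5978) (closed)

[2] `<polygon>` rectangle, #ff0000→engrave S202 F3732: (9.8333,74.4251) → (24.5702,74.4251) → (24.5702,60.8520) → (9.8333,60.8520) → (9.8333,74.4251) (closed)

[3] `<path>` regular polygon, #ff0000→engrave S202 F3732: (41.1377,25.6146) → (48.0282,32.4485) → (54.8621,25.5580) → (47.9716,18.7241) → (41.1377,25.6146) (closed)

; Generated by LaserGRBL
G21
G90
G00 X99.7627 Y54.5978
M3 S202
G01 X94.6351 Y59.3092 F3732
G01 X96.1514 Y66.1056
G01 X102.7955 Y68.1906
G01 X107.9231 Y63.4792
G01 X106.4068 Y56.6828
G01 X99.7627 Y54.5978
G00 X9.8333 Y74.4251
M3 S202
G01 X24.5702 Y74.4251 F3732
G01 X24.5702 Y60.8520
G01 X9.8333 Y60.8520
G01 X9.8333 Y74.4251
G00 X41.1377 Y25.6146
M3 S202
G01 X48.0282 Y32.4485 F3732
G01 X54.8621 Y25.5580
G01 X47.9716 Y18.7241
G01 X41.1377 Y25.6146
M5
G00 X0.0000 Y0.0000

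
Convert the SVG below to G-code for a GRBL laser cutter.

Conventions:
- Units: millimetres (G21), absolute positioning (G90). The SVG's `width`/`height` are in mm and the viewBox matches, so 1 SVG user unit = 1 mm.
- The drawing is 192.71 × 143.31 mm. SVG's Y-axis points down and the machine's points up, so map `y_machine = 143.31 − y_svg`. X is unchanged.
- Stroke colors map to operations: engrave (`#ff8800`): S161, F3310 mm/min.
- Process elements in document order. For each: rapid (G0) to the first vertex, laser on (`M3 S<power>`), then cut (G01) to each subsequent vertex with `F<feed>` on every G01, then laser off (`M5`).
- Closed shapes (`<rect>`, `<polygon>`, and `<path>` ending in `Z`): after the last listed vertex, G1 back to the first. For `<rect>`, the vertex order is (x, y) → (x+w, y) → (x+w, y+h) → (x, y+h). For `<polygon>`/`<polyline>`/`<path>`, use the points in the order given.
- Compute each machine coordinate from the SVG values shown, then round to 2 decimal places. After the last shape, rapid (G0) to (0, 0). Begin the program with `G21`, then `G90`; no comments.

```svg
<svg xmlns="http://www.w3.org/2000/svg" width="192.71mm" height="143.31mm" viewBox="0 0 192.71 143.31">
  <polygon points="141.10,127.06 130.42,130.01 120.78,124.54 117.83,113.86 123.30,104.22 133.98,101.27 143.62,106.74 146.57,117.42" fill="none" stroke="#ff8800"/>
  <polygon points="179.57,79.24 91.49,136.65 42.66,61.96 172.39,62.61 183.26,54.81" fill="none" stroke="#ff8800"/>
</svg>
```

G21
G90
G0 X141.10 Y16.25
M3 S161
G01 X130.42 Y13.30 F3310
G01 X120.78 Y18.77 F3310
G01 X117.83 Y29.45 F3310
G01 X123.30 Y39.09 F3310
G01 X133.98 Y42.04 F3310
G01 X143.62 Y36.57 F3310
G01 X146.57 Y25.89 F3310
G01 X141.10 Y16.25 F3310
M5
G0 X179.57 Y64.07
M3 S161
G01 X91.49 Y6.66 F3310
G01 X42.66 Y81.35 F3310
G01 X172.39 Y80.70 F3310
G01 X183.26 Y88.50 F3310
G01 X179.57 Y64.07 F3310
M5
G0 X0.00 Y0.00

viewBox `0 0 192.71 143.31` with mm width/height → 1 unit = 1 mm. Flip: y_m = 143.31 − y_svg.

**Shape 1** — `<polygon>` regular polygon, stroke `#ff8800` → engrave (S161, F3310). Machine vertices: (141.10,16.25) → (130.42,13.30) → (120.78,18.77) → (117.83,29.45) → (123.30,39.09) → (133.98,42.04) → (143.62,36.57) → (146.57,25.89) → (141.10,16.25). Closed: final G1 returns to the first vertex.

**Shape 2** — `<polygon>` closed polygon, stroke `#ff8800` → engrave (S161, F3310). Machine vertices: (179.57,64.07) → (91.49,6.66) → (42.66,81.35) → (172.39,80.70) → (183.26,88.50) → (179.57,64.07). Closed: final G1 returns to the first vertex.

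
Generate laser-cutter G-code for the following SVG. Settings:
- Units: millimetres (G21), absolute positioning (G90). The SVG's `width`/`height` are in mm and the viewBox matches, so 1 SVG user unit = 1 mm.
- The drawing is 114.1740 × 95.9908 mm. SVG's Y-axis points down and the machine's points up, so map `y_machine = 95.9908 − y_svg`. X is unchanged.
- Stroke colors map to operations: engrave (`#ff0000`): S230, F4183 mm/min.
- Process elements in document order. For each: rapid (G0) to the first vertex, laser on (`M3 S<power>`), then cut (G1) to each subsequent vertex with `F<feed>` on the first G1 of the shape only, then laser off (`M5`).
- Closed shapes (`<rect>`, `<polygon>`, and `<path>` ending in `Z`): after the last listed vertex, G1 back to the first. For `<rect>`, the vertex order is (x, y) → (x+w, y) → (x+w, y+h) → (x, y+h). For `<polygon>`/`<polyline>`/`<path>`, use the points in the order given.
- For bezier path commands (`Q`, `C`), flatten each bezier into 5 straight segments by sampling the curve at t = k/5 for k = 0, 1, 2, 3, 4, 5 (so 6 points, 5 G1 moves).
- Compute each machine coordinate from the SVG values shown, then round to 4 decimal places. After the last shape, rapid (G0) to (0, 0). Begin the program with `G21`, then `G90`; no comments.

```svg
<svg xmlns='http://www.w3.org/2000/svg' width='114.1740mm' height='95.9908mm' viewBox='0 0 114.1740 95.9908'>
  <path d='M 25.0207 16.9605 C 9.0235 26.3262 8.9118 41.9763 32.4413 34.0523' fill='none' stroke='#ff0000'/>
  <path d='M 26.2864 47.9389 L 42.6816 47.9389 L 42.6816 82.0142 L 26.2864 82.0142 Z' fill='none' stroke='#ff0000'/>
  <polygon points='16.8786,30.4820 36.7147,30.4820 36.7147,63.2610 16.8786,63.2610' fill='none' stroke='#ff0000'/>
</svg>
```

G21
G90
G0 X25.0207 Y79.0303
M3 S230
G1 X17.3907 Y72.8956 F4183
G1 X13.9455 Y66.6859
G1 X15.0573 Y61.8343
G1 X21.0985 Y59.7741
G1 X32.4413 Y61.9385
M5
G0 X26.2864 Y48.0519
M3 S230
G1 X42.6816 Y48.0519 F4183
G1 X42.6816 Y13.9766
G1 X26.2864 Y13.9766
G1 X26.2864 Y48.0519
M5
G0 X16.8786 Y65.5088
M3 S230
G1 X36.7147 Y65.5088 F4183
G1 X36.7147 Y32.7298
G1 X16.8786 Y32.7298
G1 X16.8786 Y65.5088
M5
G0 X0.0000 Y0.0000

Since the viewBox matches the mm dimensions, user units are millimetres directly. The only transform is the Y-flip y_m = 95.9908 − y_svg.

Shape 1 is a cubic bezier drawn with `<path>`. Its stroke #ff0000 means engrave at S230, F4183. After flipping Y the toolpath is (25.0207,79.0303) → (17.3907,72.8956) → (13.9455,66.6859) → (15.0573,61.8343) → (21.0985,59.7741) → (32.4413,61.9385).

Shape 2 is a rectangle drawn with `<path>`. Its stroke #ff0000 means engrave at S230, F4183. After flipping Y the toolpath is (26.2864,48.0519) → (42.6816,48.0519) → (42.6816,13.9766) → (26.2864,13.9766) → (26.2864,48.0519), returning to the start.

Shape 3 is a rectangle drawn with `<polygon>`. Its stroke #ff0000 means engrave at S230, F4183. After flipping Y the toolpath is (16.8786,65.5088) → (36.7147,65.5088) → (36.7147,32.7298) → (16.8786,32.7298) → (16.8786,65.5088), returning to the start.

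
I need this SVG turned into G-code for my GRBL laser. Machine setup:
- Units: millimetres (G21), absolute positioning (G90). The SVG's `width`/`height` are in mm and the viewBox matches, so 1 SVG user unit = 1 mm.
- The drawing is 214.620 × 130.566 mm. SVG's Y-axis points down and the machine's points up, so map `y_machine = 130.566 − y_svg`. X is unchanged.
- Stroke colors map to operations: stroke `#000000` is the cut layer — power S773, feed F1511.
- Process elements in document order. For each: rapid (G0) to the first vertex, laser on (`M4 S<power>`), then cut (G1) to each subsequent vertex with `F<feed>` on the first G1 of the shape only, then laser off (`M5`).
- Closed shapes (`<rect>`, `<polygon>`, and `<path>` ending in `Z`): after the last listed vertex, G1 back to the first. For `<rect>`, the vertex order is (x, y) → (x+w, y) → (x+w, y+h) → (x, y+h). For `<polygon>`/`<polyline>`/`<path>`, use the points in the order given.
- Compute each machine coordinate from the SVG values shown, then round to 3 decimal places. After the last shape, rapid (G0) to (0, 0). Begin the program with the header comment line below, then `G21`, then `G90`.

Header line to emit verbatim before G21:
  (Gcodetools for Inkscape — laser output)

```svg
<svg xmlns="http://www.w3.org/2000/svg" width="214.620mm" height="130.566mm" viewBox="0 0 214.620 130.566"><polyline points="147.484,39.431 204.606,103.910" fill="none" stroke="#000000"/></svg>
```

1 u = 1 mm; y_m = 130.566 − y.

[1] `<polyline>` line segment, #000000→cut S773 F1511: (147.484,91.135) → (204.606,26.656)

(Gcodetools for Inkscape — laser output)
G21
G90
G0 X147.484 Y91.135
M4 S773
G1 X204.606 Y26.656 F1511
M5
G0 X0.000 Y0.000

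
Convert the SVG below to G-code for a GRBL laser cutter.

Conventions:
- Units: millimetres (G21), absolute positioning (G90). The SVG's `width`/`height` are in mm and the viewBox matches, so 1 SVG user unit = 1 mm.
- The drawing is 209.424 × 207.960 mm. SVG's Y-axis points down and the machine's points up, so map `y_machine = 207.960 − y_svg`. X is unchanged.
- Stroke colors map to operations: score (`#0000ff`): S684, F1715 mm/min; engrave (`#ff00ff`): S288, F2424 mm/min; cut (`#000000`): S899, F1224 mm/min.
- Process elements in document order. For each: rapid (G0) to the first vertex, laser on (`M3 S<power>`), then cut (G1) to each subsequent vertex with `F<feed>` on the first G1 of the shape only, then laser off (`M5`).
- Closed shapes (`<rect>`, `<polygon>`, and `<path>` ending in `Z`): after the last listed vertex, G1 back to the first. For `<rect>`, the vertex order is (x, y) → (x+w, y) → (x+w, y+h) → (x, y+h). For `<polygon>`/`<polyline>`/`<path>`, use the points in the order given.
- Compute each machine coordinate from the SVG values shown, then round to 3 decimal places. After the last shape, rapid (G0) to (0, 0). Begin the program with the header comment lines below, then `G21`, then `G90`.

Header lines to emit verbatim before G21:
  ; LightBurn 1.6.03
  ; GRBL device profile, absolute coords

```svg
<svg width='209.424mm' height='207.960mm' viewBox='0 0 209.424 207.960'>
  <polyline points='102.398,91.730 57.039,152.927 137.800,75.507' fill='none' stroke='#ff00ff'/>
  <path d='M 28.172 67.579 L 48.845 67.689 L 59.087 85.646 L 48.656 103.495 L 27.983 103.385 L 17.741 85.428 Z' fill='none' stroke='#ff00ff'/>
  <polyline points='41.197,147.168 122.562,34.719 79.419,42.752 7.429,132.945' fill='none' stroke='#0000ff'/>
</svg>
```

viewBox `0 0 209.424 207.960` with mm width/height → 1 unit = 1 mm. Flip: y_m = 207.960 − y_svg.

**Shape 1** — `<polyline>` open polyline, stroke `#ff00ff` → engrave (S288, F2424). Machine vertices: (102.398,116.230) → (57.039,55.033) → (137.800,132.453). Open path.

**Shape 2** — `<path>` regular polygon, stroke `#ff00ff` → engrave (S288, F2424). Machine vertices: (28.172,140.381) → (48.845,140.271) → (59.087,122.314) → (48.656,104.465) → (27.983,104.575) → (17.741,122.532) → (28.172,140.381). Closed: final G1 returns to the first vertex.

**Shape 3** — `<polyline>` open polyline, stroke `#0000ff` → score (S684, F1715). Machine vertices: (41.197,60.792) → (122.562,173.241) → (79.419,165.208) → (7.429,75.015). Open path.

; LightBurn 1.6.03
; GRBL device profile, absolute coords
G21
G90
G0 X102.398 Y116.230
M3 S288
G1 X57.039 Y55.033 F2424
G1 X137.800 Y132.453
M5
G0 X28.172 Y140.381
M3 S288
G1 X48.845 Y140.271 F2424
G1 X59.087 Y122.314
G1 X48.656 Y104.465
G1 X27.983 Y104.575
G1 X17.741 Y122.532
G1 X28.172 Y140.381
M5
G0 X41.197 Y60.792
M3 S684
G1 X122.562 Y173.241 F1715
G1 X79.419 Y165.208
G1 X7.429 Y75.015
M5
G0 X0.000 Y0.000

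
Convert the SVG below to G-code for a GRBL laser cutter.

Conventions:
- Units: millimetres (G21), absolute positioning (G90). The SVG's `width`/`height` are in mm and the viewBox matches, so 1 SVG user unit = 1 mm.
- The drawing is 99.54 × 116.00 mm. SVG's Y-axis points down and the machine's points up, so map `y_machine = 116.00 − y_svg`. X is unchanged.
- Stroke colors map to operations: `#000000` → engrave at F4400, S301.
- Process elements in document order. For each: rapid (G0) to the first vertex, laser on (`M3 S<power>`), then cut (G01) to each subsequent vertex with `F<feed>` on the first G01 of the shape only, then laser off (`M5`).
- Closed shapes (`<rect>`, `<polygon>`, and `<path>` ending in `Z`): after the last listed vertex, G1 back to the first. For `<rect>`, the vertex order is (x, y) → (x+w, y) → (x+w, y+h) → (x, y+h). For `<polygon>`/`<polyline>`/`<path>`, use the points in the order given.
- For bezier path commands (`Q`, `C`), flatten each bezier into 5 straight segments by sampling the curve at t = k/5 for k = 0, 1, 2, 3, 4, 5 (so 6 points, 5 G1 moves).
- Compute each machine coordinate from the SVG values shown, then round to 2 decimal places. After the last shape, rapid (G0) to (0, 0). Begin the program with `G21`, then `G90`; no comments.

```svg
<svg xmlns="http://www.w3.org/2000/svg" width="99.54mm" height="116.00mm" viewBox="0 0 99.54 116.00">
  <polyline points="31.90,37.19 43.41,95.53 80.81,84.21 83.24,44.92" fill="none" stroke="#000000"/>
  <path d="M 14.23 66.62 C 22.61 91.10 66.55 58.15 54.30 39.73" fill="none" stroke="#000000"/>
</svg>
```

G21
G90
G0 X31.90 Y78.81
M3 S301
G01 X43.41 Y20.47 F4400
G01 X80.81 Y31.79
G01 X83.24 Y71.08
M5
G0 X14.23 Y49.38
M3 S301
G01 X22.79 Y41.01 F4400
G01 X35.48 Y42.96
G01 X47.90 Y51.80
G01 X55.64 Y64.05
G01 X54.30 Y76.27
M5
G0 X0.00 Y0.00

Since the viewBox matches the mm dimensions, user units are millimetres directly. The only transform is the Y-flip y_m = 116.00 − y_svg.

Shape 1 is a open polyline drawn with `<polyline>`. Its stroke #000000 means engrave at S301, F4400. After flipping Y the toolpath is (31.90,78.81) → (43.41,20.47) → (80.81,31.79) → (83.24,71.08).

Shape 2 is a cubic bezier drawn with `<path>`. Its stroke #000000 means engrave at S301, F4400. After flipping Y the toolpath is (14.23,49.38) → (22.79,41.01) → (35.48,42.96) → (47.90,51.80) → (55.64,64.05) → (54.30,76.27).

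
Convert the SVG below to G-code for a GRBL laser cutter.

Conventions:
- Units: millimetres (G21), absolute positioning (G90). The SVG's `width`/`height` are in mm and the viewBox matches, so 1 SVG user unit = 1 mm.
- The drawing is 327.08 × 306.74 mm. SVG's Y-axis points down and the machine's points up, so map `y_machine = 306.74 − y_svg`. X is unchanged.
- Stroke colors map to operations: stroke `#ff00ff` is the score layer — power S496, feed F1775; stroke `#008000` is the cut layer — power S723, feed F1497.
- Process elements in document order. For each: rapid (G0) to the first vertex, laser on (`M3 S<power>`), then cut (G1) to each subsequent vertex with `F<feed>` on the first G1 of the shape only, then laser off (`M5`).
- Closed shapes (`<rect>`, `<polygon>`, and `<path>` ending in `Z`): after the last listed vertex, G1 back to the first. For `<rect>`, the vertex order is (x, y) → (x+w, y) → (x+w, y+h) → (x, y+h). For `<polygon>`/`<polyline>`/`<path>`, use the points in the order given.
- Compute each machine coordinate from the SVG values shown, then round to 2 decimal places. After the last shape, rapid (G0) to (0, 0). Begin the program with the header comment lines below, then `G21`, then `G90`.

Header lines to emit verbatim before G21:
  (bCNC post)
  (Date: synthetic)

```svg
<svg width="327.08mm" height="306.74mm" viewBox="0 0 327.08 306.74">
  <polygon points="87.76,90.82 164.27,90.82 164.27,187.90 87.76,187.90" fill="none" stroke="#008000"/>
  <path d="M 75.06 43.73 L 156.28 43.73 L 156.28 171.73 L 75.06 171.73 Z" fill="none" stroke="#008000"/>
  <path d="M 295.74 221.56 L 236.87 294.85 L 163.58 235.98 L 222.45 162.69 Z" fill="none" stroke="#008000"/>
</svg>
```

(bCNC post)
(Date: synthetic)
G21
G90
G0 X87.76 Y215.92
M3 S723
G1 X164.27 Y215.92 F1497
G1 X164.27 Y118.84
G1 X87.76 Y118.84
G1 X87.76 Y215.92
M5
G0 X75.06 Y263.01
M3 S723
G1 X156.28 Y263.01 F1497
G1 X156.28 Y135.01
G1 X75.06 Y135.01
G1 X75.06 Y263.01
M5
G0 X295.74 Y85.18
M3 S723
G1 X236.87 Y11.89 F1497
G1 X163.58 Y70.76
G1 X222.45 Y144.05
G1 X295.74 Y85.18
M5
G0 X0.00 Y0.00

Since the viewBox matches the mm dimensions, user units are millimetres directly. The only transform is the Y-flip y_m = 306.74 − y_svg.

Shape 1 is a rectangle drawn with `<polygon>`. Its stroke #008000 means cut at S723, F1497. After flipping Y the toolpath is (87.76,215.92) → (164.27,215.92) → (164.27,118.84) → (87.76,118.84) → (87.76,215.92), returning to the start.

Shape 2 is a rectangle drawn with `<path>`. Its stroke #008000 means cut at S723, F1497. After flipping Y the toolpath is (75.06,263.01) → (156.28,263.01) → (156.28,135.01) → (75.06,135.01) → (75.06,263.01), returning to the start.

Shape 3 is a regular polygon drawn with `<path>`. Its stroke #008000 means cut at S723, F1497. After flipping Y the toolpath is (295.74,85.18) → (236.87,11.89) → (163.58,70.76) → (222.45,144.05) → (295.74,85.18), returning to the start.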